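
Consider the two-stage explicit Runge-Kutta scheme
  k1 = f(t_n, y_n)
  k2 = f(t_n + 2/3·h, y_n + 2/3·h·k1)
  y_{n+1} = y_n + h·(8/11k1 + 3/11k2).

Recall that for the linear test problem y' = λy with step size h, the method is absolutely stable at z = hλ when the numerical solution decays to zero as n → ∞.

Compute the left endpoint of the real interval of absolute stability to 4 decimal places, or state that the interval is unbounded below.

z* = -5.5000.

On y'=λy, z=hλ:
  k1=λy_n ⇒ h·k1=z·y_n;  k2=λ(1+2/3z)y_n ⇒ h·k2=z(1+2/3z)y_n
  y_{n+1}/y_n = 1 + 8/11z + 3/11z(1+2/3z) = 1 + z + 2/11z²
  Hence R(z) = 1 + z + 2/11z².

Boundary: |R(x)|=1, x<0.
x=-1.77: |R|=0.2004
R=1: x+2/11x²=0 ⇒ x=−11/2=-5.5000; min R=1−1/(4·2/11)=-0.3750>−1
Confirm numerically:
  x=-4.120: |R|=0.03375 <1
  x=-2.677: |R|=0.37403 <1
  x=-2.404: |R|=0.35323 <1
  x=-6.026: |R|=1.57630 >1
  x=-5.959: |R|=1.49731 >1
  x=-5.589: |R|=1.09044 >1
Interval (-5.5000, 0).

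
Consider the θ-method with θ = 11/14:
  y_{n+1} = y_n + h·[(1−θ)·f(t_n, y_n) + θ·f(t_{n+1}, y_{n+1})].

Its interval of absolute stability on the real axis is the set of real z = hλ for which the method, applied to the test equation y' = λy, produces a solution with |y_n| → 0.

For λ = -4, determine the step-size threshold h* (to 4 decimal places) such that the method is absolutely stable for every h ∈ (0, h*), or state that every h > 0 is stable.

unbounded; (−∞, 0). Any h>0 works for λ=-4.

Test eqn y'=λy, z=hλ:
  y_{n+1} = y_n + z·[3/14·y_n + 11/14·y_{n+1}] ⇒ (1 − 11/14z)y_{n+1} = (1 + 3/14z)y_n
  ⇒ R(z) = (1 + 3/14z)/(1 − 11/14z).

Boundary: |R(x)|=1, x<0.
x=-0.55: |R|=0.6160
x=-2: |R|=0.2222
x=-10: |R|=0.1290
x=-100: |R|=0.2567
θ=11/14≥1/2 ⇒ |1+3/14x|<|1−11/14x| ∀x<0 ⇒ unbounded interval.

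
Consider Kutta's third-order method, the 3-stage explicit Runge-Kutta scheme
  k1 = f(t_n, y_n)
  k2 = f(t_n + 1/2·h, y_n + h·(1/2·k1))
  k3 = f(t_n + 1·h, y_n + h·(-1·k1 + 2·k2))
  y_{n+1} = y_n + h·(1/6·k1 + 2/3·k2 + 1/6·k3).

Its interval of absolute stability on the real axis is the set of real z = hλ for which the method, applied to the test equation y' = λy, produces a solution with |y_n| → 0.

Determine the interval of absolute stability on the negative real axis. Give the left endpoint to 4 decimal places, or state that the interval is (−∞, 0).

(-2.5127, 0).

On y'=λy, z=hλ:
  order 3, 3-stage ⇒ R(z)=1+z+z^2/2+z^3/6
  (e.g. R(-1.55)=0.03060, |R|=0.03060)

Boundary: |R(x)|=1, x<0.
x=-1.55: |R|=0.0306
|R(-2.1)|=0.4385 |R(-1.38)|=0.1342 |R(-0.75)|=0.4609
Bisect:
  x_lo=-3.2409 |R|=2.6626  x_hi=-0.1672 |R|=0.8460
  mid=-1.70407 |R|=0.07687 →hi
  mid=-2.47249 |R|=0.93503 →hi
  mid=-2.85670 |R|=1.66179 →lo
  mid=-2.66459 |R|=1.26770 →lo
  mid=-2.56854 |R|=1.09413 →lo
  mid=-2.52052 |R|=1.01282 →lo
  mid=-2.49650 |R|=0.97349 →hi
  ...
  [-2.51282,-2.51264] ⇒ x*=-2.5127
Stable set (-2.5127, 0).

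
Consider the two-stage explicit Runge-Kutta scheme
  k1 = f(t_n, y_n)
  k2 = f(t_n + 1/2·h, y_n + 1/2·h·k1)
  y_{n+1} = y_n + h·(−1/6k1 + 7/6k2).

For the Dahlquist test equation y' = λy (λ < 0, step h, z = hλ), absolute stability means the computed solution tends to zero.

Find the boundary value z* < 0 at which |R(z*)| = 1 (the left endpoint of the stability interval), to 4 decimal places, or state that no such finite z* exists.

Set f=λy, z=hλ:
  k1=λy_n ⇒ h·k1=z·y_n;  k2=λ(1+1/2z)y_n ⇒ h·k2=z(1+1/2z)y_n
  y_{n+1}/y_n = 1 − 1/6z + 7/6z(1+1/2z) = 1 + z + 7/12z²
  Hence R(z) = 1 + z + 7/12z².

Boundary: |R(x)|=1, x<0.
x=-1.47: |R|=0.7905
R=1: x+7/12x²=0 ⇒ x=−12/7=-1.7143; min R=1−1/(4·7/12)=0.5714>−1
Confirm numerically:
  x=-1.441: |R|=0.77028 <1
  x=-1.082: |R|=0.60092 <1
  x=-1.001: |R|=0.58350 <1
  x=-2.060: |R|=1.41543 >1
  x=-2.025: |R|=1.36703 >1
  x=-1.970: |R|=1.29386 >1
Stable set (-1.7143, 0).

left endpoint -1.7143.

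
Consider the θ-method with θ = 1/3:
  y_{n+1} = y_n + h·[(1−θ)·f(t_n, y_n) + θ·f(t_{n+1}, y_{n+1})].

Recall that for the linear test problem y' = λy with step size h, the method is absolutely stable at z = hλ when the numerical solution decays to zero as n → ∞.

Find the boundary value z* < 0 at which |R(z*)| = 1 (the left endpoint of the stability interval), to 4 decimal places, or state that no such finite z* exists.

z* = -6.0000.

On y'=λy, z=hλ:
  y_{n+1} = y_n + z·[2/3·y_n + 1/3·y_{n+1}] ⇒ (1 − 1/3z)y_{n+1} = (1 + 2/3z)y_n
  Hence R(z) = (1 + 2/3z)/(1 − 1/3z).

Need |R(x)|<1, x<0.
x=-0.59: |R|=0.5070
R=−1: 1+2/3x = −1+1/3x ⇒ -1/3x=2 ⇒ x=2/(-1/3)=-6.0000
Confirm numerically:
  x=-5.337: |R|=0.92047 <1
  x=-4.896: |R|=0.86018 <1
  x=-3.597: |R|=0.63574 <1
  x=-6.531: |R|=1.05571 >1
  x=-6.211: |R|=1.02291 >1
Stable set (-6.0000, 0).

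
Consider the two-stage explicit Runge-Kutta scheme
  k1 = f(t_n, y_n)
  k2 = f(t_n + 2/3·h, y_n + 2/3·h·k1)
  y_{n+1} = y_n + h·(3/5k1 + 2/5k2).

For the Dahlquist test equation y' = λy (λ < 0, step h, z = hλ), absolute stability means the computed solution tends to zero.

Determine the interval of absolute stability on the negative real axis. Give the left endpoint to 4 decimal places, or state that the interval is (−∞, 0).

z∈(-3.7500,0).

On y'=λy, z=hλ:
  k1=λy_n ⇒ h·k1=z·y_n;  k2=λ(1+2/3z)y_n ⇒ h·k2=z(1+2/3z)y_n
  y_{n+1}/y_n = 1 + 3/5z + 2/5z(1+2/3z) = 1 + z + 4/15z²
  so R(z) = 1 + z + 4/15z².

Need |R(x)|<1, x<0.
x=-0.85: |R|=0.3427
R=1: x+4/15x²=0 ⇒ x=−15/4=-3.7500; min R=1−1/(4·4/15)=0.0625>−1
Confirm numerically:
  x=-3.707: |R|=0.95749 <1
  x=-3.051: |R|=0.43129 <1
  x=-2.756: |R|=0.26948 <1
  x=-4.276: |R|=1.59978 >1
  x=-4.227: |R|=1.53767 >1
  x=-3.943: |R|=1.20293 >1
Interval (-3.7500, 0).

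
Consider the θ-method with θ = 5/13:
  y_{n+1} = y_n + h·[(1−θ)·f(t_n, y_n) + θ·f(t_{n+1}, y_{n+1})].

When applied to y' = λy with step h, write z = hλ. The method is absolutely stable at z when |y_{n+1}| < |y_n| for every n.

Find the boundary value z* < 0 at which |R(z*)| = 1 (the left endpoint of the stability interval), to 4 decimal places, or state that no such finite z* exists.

With y'=λy (z=hλ):
  y_{n+1} = y_n + z·[8/13·y_n + 5/13·y_{n+1}] ⇒ (1 − 5/13z)y_{n+1} = (1 + 8/13z)y_n
  ⇒ R(z) = (1 + 8/13z)/(1 − 5/13z).

Need |R(x)|<1, x<0.
x=-0.52: |R|=0.5667
R=−1: 1+8/13x = −1+5/13x ⇒ -3/13x=2 ⇒ x=2/(-3/13)=-8.6667
Confirm numerically:
  x=-7.601: |R|=0.93732 <1
  x=-6.753: |R|=0.87724 <1
  x=-6.720: |R|=0.87468 <1
  x=-5.363: |R|=0.75107 <1
  x=-9.167: |R|=1.02551 >1
  x=-8.712: |R|=1.00240 >1
  x=-8.700: |R|=1.00177 >1
Interval (-8.6667, 0).

left endpoint -8.6667.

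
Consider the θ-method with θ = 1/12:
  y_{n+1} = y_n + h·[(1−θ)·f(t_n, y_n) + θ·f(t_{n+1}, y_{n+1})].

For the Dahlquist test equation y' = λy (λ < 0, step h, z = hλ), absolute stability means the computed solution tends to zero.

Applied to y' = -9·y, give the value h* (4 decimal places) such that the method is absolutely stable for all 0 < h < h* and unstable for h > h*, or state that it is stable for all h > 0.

(-2.4000,0); λ=-9 ⇒ h* = (12/5)/9 = 0.2667.

On y'=λy, z=hλ:
  y_{n+1} = y_n + z·[11/12·y_n + 1/12·y_{n+1}] ⇒ (1 − 1/12z)y_{n+1} = (1 + 11/12z)y_n
  ⇒ R(z) = (1 + 11/12z)/(1 − 1/12z).

Solve |R(x)|<1 on ℝ⁻.
x=-0.67: |R|=0.3654
R=−1: 1+11/12x = −1+1/12x ⇒ -5/6x=2 ⇒ x=2/(-5/6)=-2.4000
Confirm numerically:
  x=-1.875: |R|=0.62162 <1
  x=-1.558: |R|=0.37896 <1
  x=-1.425: |R|=0.27374 <1
  x=-1.107: |R|=0.01350 <1
  x=-2.813: |R|=1.27881 >1
  x=-2.786: |R|=1.26106 >1
Interval (-2.4000, 0).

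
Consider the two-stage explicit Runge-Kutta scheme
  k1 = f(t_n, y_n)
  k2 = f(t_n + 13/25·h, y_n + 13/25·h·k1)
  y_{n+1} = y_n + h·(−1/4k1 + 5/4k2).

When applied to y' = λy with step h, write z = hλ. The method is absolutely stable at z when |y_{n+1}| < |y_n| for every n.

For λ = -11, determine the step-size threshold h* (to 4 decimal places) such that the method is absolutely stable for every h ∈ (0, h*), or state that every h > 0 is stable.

Set f=λy, z=hλ:
  k1=λy_n ⇒ h·k1=z·y_n;  k2=λ(1+13/25z)y_n ⇒ h·k2=z(1+13/25z)y_n
  y_{n+1}/y_n = 1 − 1/4z + 5/4z(1+13/25z) = 1 + z + 13/20z²
  ⇒ R(z) = 1 + z + 13/20z².

Solve |R(x)|<1 on ℝ⁻.
x=-0.7: |R|=0.6185
R=1: x+13/20x²=0 ⇒ x=−20/13=-1.5385; min R=1−1/(4·13/20)=0.6154>−1
Confirm numerically:
  x=-1.498: |R|=0.96060 <1
  x=-1.439: |R|=0.90697 <1
  x=-0.843: |R|=0.61892 <1
  x=-0.620: |R|=0.62986 <1
  x=-1.930: |R|=1.49118 >1
  x=-1.765: |R|=1.25990 >1
Interval (-1.5385, 0).

(-1.5385,0); λ=-11 ⇒ h* = (20/13)/11 = 0.1399.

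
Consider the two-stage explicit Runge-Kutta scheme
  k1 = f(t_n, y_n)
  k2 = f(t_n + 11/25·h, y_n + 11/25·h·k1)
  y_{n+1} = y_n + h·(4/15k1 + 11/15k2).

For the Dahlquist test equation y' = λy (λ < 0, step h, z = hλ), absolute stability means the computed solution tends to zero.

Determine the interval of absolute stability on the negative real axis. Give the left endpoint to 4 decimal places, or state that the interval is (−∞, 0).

Set f=λy, z=hλ:
  k1=λy_n ⇒ h·k1=z·y_n;  k2=λ(1+11/25z)y_n ⇒ h·k2=z(1+11/25z)y_n
  y_{n+1}/y_n = 1 + 4/15z + 11/15z(1+11/25z) = 1 + z + 121/375z²
  so R(z) = 1 + z + 121/375z².

Solve |R(x)|<1 on ℝ⁻.
x=-0.64: |R|=0.4922
R=1: x+121/375x²=0 ⇒ x=−375/121=-3.0992; min R=1−1/(4·121/375)=0.2252>−1
Confirm numerically:
  x=-2.014: |R|=0.29480 <1
  x=-1.895: |R|=0.26370 <1
  x=-1.546: |R|=0.22521 <1
  x=-1.376: |R|=0.23493 <1
  x=-3.686: |R|=1.69794 >1
  x=-3.423: |R|=1.35766 >1
  x=-3.386: |R|=1.31337 >1
Interval (-3.0992, 0).

z∈(-3.0992,0).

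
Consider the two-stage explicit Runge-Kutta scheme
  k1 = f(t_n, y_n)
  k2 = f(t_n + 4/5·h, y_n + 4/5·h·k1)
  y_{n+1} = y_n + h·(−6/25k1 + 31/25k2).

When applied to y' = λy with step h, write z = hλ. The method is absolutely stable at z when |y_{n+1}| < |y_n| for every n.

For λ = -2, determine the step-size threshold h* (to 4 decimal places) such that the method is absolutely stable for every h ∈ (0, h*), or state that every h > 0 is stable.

(-1.0081,0); λ=-2 ⇒ h* = (125/124)/2 = 0.5040.

Test eqn y'=λy, z=hλ:
  k1=λy_n ⇒ h·k1=z·y_n;  k2=λ(1+4/5z)y_n ⇒ h·k2=z(1+4/5z)y_n
  y_{n+1}/y_n = 1 − 6/25z + 31/25z(1+4/5z) = 1 + z + 124/125z²
  so R(z) = 1 + z + 124/125z².

Solve |R(x)|<1 on ℝ⁻.
x=-0.72: |R|=0.7943
R=1: x+124/125x²=0 ⇒ x=−125/124=-1.0081; min R=1−1/(4·124/125)=0.7480>−1
Confirm numerically:
  x=-0.947: |R|=0.94263 <1
  x=-0.793: |R|=0.83082 <1
  x=-0.529: |R|=0.74860 <1
  x=-0.511: |R|=0.74803 <1
  x=-1.515: |R|=1.76186 >1
  x=-1.144: |R|=1.15427 >1
  x=-1.049: |R|=1.04260 >1
Stable set (-1.0081, 0).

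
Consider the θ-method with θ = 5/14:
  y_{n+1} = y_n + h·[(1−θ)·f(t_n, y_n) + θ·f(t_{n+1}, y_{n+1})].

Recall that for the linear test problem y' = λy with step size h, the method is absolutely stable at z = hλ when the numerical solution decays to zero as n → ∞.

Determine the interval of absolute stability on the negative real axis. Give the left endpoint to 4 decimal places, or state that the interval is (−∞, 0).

Set f=λy, z=hλ:
  y_{n+1} = y_n + z·[9/14·y_n + 5/14·y_{n+1}] ⇒ (1 − 5/14z)y_{n+1} = (1 + 9/14z)y_n
  ⇒ R(z) = (1 + 9/14z)/(1 − 5/14z).

Find x<0 with |R(x)|<1.
x=-0.56: |R|=0.5333
R=−1: 1+9/14x = −1+5/14x ⇒ -2/7x=2 ⇒ x=2/(-2/7)=-7.0000
Confirm numerically:
  x=-4.785: |R|=0.76638 <1
  x=-3.742: |R|=0.60159 <1
  x=-3.707: |R|=0.59514 <1
  x=-7.361: |R|=1.02842 >1
  x=-7.196: |R|=1.01569 >1
So |R|<1 on (-7.0000, 0).

z∈(-7.0000,0).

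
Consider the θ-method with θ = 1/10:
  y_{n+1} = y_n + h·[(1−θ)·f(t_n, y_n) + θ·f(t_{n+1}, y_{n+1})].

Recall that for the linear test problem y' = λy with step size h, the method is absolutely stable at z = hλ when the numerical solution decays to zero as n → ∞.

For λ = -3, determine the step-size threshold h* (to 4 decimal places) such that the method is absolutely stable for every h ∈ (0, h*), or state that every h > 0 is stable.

(-2.5000,0); λ=-3 ⇒ h* = (5/2)/3 = 0.8333.

With y'=λy (z=hλ):
  y_{n+1} = y_n + z·[9/10·y_n + 1/10·y_{n+1}] ⇒ (1 − 1/10z)y_{n+1} = (1 + 9/10z)y_n
  so R(z) = (1 + 9/10z)/(1 − 1/10z).

Find x<0 with |R(x)|<1.
x=-1.39: |R|=0.2204
R=−1: 1+9/10x = −1+1/10x ⇒ -4/5x=2 ⇒ x=2/(-4/5)=-2.5000
Confirm numerically:
  x=-1.978: |R|=0.65136 <1
  x=-1.502: |R|=0.30586 <1
  x=-1.427: |R|=0.24880 <1
  x=-3.075: |R|=1.35182 >1
  x=-2.942: |R|=1.27322 >1
  x=-2.574: |R|=1.04708 >1
Interval (-2.5000, 0).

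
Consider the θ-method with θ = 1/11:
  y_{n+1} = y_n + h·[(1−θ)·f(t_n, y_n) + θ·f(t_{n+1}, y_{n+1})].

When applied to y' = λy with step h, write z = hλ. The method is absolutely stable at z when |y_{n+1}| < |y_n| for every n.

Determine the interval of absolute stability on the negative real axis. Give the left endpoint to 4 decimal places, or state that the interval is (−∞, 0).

With y'=λy (z=hλ):
  y_{n+1} = y_n + z·[10/11·y_n + 1/11·y_{n+1}] ⇒ (1 − 1/11z)y_{n+1} = (1 + 10/11z)y_n
  Hence R(z) = (1 + 10/11z)/(1 − 1/11z).

Solve |R(x)|<1 on ℝ⁻.
x=-1.22: |R|=0.0982
R=−1: 1+10/11x = −1+1/11x ⇒ -9/11x=2 ⇒ x=2/(-9/11)=-2.4444
Confirm numerically:
  x=-2.407: |R|=0.97486 <1
  x=-1.630: |R|=0.41964 <1
  x=-1.393: |R|=0.23642 <1
  x=-1.103: |R|=0.00248 <1
  x=-2.967: |R|=1.33672 >1
  x=-2.592: |R|=1.09770 >1
  x=-2.495: |R|=1.03372 >1
Stable set (-2.4444, 0).

z∈(-2.4444,0).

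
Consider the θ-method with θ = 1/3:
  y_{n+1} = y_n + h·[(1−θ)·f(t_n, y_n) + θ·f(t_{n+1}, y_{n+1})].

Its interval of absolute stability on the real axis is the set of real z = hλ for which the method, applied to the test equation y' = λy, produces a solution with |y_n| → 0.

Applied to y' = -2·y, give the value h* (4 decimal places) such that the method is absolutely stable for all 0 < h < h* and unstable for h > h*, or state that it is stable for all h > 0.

(-6.0000,0); λ=-2 ⇒ h* = (6)/2 = 3.0000.

Set f=λy, z=hλ:
  y_{n+1} = y_n + z·[2/3·y_n + 1/3·y_{n+1}] ⇒ (1 − 1/3z)y_{n+1} = (1 + 2/3z)y_n
  so R(z) = (1 + 2/3z)/(1 − 1/3z).

Find x<0 with |R(x)|<1.
x=-0.55: |R|=0.5352
R=−1: 1+2/3x = −1+1/3x ⇒ -1/3x=2 ⇒ x=2/(-1/3)=-6.0000
Confirm numerically:
  x=-5.868: |R|=0.98512 <1
  x=-5.610: |R|=0.95470 <1
  x=-5.392: |R|=0.92755 <1
  x=-2.620: |R|=0.39858 <1
  x=-6.475: |R|=1.05013 >1
  x=-6.439: |R|=1.04651 >1
Stable set (-6.0000, 0).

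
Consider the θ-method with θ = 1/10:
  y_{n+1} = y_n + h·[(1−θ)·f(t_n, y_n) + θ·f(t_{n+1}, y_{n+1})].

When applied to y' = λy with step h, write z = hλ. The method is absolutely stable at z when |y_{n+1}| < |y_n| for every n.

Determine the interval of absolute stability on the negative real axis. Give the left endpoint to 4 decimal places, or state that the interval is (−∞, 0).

Set f=λy, z=hλ:
  y_{n+1} = y_n + z·[9/10·y_n + 1/10·y_{n+1}] ⇒ (1 − 1/10z)y_{n+1} = (1 + 9/10z)y_n
  ⇒ R(z) = (1 + 9/10z)/(1 − 1/10z).

Boundary: |R(x)|=1, x<0.
x=-1.7: |R|=0.4530
R=−1: 1+9/10x = −1+1/10x ⇒ -4/5x=2 ⇒ x=2/(-4/5)=-2.5000
Confirm numerically:
  x=-2.457: |R|=0.97239 <1
  x=-2.246: |R|=0.83407 <1
  x=-1.841: |R|=0.55477 <1
  x=-1.483: |R|=0.29147 <1
  x=-2.792: |R|=1.18261 >1
  x=-2.682: |R|=1.11481 >1
  x=-2.662: |R|=1.10235 >1
Interval (-2.5000, 0).

(-2.5000, 0).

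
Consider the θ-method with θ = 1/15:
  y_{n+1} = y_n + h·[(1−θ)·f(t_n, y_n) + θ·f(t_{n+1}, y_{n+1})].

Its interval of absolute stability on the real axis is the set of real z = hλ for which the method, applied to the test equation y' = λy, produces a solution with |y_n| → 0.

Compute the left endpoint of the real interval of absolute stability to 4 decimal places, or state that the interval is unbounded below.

With y'=λy (z=hλ):
  y_{n+1} = y_n + z·[14/15·y_n + 1/15·y_{n+1}] ⇒ (1 − 1/15z)y_{n+1} = (1 + 14/15z)y_n
  Hence R(z) = (1 + 14/15z)/(1 − 1/15z).

Need |R(x)|<1, x<0.
x=-0.37: |R|=0.6389
R=−1: 1+14/15x = −1+1/15x ⇒ -13/15x=2 ⇒ x=2/(-13/15)=-2.3077
Confirm numerically:
  x=-1.303: |R|=0.19886 <1
  x=-1.300: |R|=0.19632 <1
  x=-1.086: |R|=0.01268 <1
  x=-2.881: |R|=1.41681 >1
  x=-2.525: |R|=1.16120 >1
So |R|<1 on (-2.3077, 0).

z* = -2.3077.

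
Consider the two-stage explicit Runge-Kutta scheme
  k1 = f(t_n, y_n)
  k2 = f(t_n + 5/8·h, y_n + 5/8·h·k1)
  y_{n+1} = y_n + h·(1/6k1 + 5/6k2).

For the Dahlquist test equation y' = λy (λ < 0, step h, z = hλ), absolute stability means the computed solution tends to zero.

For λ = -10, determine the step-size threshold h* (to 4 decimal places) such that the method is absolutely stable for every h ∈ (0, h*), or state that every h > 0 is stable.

(-1.9200,0); λ=-10 ⇒ h* = (48/25)/10 = 0.1920.

Test eqn y'=λy, z=hλ:
  k1=λy_n ⇒ h·k1=z·y_n;  k2=λ(1+5/8z)y_n ⇒ h·k2=z(1+5/8z)y_n
  y_{n+1}/y_n = 1 + 1/6z + 5/6z(1+5/8z) = 1 + z + 25/48z²
  ⇒ R(z) = 1 + z + 25/48z².

Find x<0 with |R(x)|<1.
x=-0.77: |R|=0.5388
R=1: x+25/48x²=0 ⇒ x=−48/25=-1.9200; min R=1−1/(4·25/48)=0.5200>−1
Confirm numerically:
  x=-1.846: |R|=0.92885 <1
  x=-1.201: |R|=0.55025 <1
  x=-1.147: |R|=0.53821 <1
  x=-1.052: |R|=0.52441 <1
  x=-2.087: |R|=1.18153 >1
  x=-2.029: |R|=1.11519 >1
  x=-1.987: |R|=1.06934 >1
Stable set (-1.9200, 0).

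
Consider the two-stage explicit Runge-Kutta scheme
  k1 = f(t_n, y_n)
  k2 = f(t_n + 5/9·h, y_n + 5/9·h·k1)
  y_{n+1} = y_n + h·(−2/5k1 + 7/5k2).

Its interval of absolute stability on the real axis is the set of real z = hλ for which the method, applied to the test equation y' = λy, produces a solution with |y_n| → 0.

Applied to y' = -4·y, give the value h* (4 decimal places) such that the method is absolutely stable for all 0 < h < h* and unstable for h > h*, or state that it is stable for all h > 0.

Test eqn y'=λy, z=hλ:
  k1=λy_n ⇒ h·k1=z·y_n;  k2=λ(1+5/9z)y_n ⇒ h·k2=z(1+5/9z)y_n
  y_{n+1}/y_n = 1 − 2/5z + 7/5z(1+5/9z) = 1 + z + 7/9z²
  R(z) = 1 + z + 7/9z².

Boundary: |R(x)|=1, x<0.
x=-1.7: |R|=1.5478
R=1: x+7/9x²=0 ⇒ x=−9/7=-1.2857; min R=1−1/(4·7/9)=0.6786>−1
Confirm numerically:
  x=-0.933: |R|=0.74405 <1
  x=-0.708: |R|=0.68187 <1
  x=-0.692: |R|=0.68045 <1
  x=-0.642: |R|=0.67857 <1
  x=-1.880: |R|=1.86898 >1
  x=-1.792: |R|=1.70565 >1
  x=-1.627: |R|=1.43188 >1
Stable set (-1.2857, 0).

(-1.2857,0); λ=-4 ⇒ h* = (9/7)/4 = 0.3214.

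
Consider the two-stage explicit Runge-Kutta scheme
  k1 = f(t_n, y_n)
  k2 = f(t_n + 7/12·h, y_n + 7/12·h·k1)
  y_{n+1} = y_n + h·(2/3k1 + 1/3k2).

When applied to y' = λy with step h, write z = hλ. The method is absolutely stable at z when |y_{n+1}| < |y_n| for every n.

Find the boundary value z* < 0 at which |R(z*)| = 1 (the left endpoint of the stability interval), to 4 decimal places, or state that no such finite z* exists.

On y'=λy, z=hλ:
  k1=λy_n ⇒ h·k1=z·y_n;  k2=λ(1+7/12z)y_n ⇒ h·k2=z(1+7/12z)y_n
  y_{n+1}/y_n = 1 + 2/3z + 1/3z(1+7/12z) = 1 + z + 7/36z²
  so R(z) = 1 + z + 7/36z².

Need |R(x)|<1, x<0.
x=-0.47: |R|=0.5730
R=1: x+7/36x²=0 ⇒ x=−36/7=-5.1429; min R=1−1/(4·7/36)=-0.2857>−1
Confirm numerically:
  x=-4.746: |R|=0.63377 <1
  x=-3.798: |R|=0.00682 <1
  x=-2.229: |R|=0.26291 <1
  x=-5.461: |R|=1.33782 >1
  x=-5.445: |R|=1.31989 >1
Interval (-5.1429, 0).

z* = -5.1429.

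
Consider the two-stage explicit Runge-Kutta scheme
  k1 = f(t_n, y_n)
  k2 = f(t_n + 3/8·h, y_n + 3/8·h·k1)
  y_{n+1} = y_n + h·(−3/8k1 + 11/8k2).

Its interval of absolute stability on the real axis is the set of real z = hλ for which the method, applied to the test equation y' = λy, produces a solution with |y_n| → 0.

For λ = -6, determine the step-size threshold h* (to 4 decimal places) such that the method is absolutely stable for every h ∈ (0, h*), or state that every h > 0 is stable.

(-1.9394,0); λ=-6 ⇒ h* = (64/33)/6 = 0.3232.

On y'=λy, z=hλ:
  k1=λy_n ⇒ h·k1=z·y_n;  k2=λ(1+3/8z)y_n ⇒ h·k2=z(1+3/8z)y_n
  y_{n+1}/y_n = 1 − 3/8z + 11/8z(1+3/8z) = 1 + z + 33/64z²
  ⇒ R(z) = 1 + z + 33/64z².

Need |R(x)|<1, x<0.
x=-0.7: |R|=0.5527
R=1: x+33/64x²=0 ⇒ x=−64/33=-1.9394; min R=1−1/(4·33/64)=0.5152>−1
Confirm numerically:
  x=-1.764: |R|=0.84047 <1
  x=-1.472: |R|=0.64525 <1
  x=-1.051: |R|=0.51856 <1
  x=-2.482: |R|=1.69442 >1
  x=-2.209: |R|=1.30709 >1
So |R|<1 on (-1.9394, 0).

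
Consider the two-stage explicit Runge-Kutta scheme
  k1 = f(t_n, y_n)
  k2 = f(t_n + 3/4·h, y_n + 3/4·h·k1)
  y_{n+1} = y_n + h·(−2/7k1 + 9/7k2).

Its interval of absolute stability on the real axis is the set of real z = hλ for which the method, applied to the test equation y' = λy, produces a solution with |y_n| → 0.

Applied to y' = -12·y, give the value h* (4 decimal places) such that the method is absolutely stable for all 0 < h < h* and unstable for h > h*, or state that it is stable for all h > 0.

Set f=λy, z=hλ:
  k1=λy_n ⇒ h·k1=z·y_n;  k2=λ(1+3/4z)y_n ⇒ h·k2=z(1+3/4z)y_n
  y_{n+1}/y_n = 1 − 2/7z + 9/7z(1+3/4z) = 1 + z + 27/28z²
  Hence R(z) = 1 + z + 27/28z².

Solve |R(x)|<1 on ℝ⁻.
x=-0.54: |R|=0.7412
R=1: x+27/28x²=0 ⇒ x=−28/27=-1.0370; min R=1−1/(4·27/28)=0.7407>−1
Confirm numerically:
  x=-0.883: |R|=0.86884 <1
  x=-0.805: |R|=0.81988 <1
  x=-0.750: |R|=0.79241 <1
  x=-1.402: |R|=1.49340 >1
  x=-1.217: |R|=1.21119 >1
Interval (-1.0370, 0).

(-1.0370,0); λ=-12 ⇒ h* = (28/27)/12 = 0.0864.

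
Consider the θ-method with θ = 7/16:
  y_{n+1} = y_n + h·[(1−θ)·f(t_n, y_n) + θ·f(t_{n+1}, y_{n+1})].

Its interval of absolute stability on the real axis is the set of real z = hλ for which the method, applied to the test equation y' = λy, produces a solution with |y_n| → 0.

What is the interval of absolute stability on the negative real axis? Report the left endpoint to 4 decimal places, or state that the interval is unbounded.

On y'=λy, z=hλ:
  y_{n+1} = y_n + z·[9/16·y_n + 7/16·y_{n+1}] ⇒ (1 − 7/16z)y_{n+1} = (1 + 9/16z)y_n
  ⇒ R(z) = (1 + 9/16z)/(1 − 7/16z).

Find x<0 with |R(x)|<1.
x=-0.34: |R|=0.7040
R=−1: 1+9/16x = −1+7/16x ⇒ -1/8x=2 ⇒ x=2/(-1/8)=-16.0000
Confirm numerically:
  x=-15.777: |R|=0.99647 <1
  x=-13.515: |R|=0.95507 <1
  x=-13.278: |R|=0.95003 <1
  x=-6.840: |R|=0.71321 <1
  x=-16.157: |R|=1.00243 >1
  x=-16.116: |R|=1.00180 >1
Stable set (-16.0000, 0).

(-16.0000, 0).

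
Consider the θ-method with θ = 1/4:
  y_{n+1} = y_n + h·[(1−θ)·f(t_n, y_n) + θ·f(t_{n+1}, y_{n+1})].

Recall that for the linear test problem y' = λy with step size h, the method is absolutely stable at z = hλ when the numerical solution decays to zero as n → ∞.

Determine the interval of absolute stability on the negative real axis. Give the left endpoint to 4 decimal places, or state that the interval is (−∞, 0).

Set f=λy, z=hλ:
  y_{n+1} = y_n + z·[3/4·y_n + 1/4·y_{n+1}] ⇒ (1 − 1/4z)y_{n+1} = (1 + 3/4z)y_n
  so R(z) = (1 + 3/4z)/(1 − 1/4z).

Boundary: |R(x)|=1, x<0.
x=-1.74: |R|=0.2125
R=−1: 1+3/4x = −1+1/4x ⇒ -1/2x=2 ⇒ x=2/(-1/2)=-4.0000
Confirm numerically:
  x=-3.058: |R|=0.73307 <1
  x=-2.653: |R|=0.59507 <1
  x=-2.468: |R|=0.52628 <1
  x=-1.964: |R|=0.31724 <1
  x=-4.476: |R|=1.11232 >1
  x=-4.276: |R|=1.06670 >1
Stable set (-4.0000, 0).

(-4.0000, 0).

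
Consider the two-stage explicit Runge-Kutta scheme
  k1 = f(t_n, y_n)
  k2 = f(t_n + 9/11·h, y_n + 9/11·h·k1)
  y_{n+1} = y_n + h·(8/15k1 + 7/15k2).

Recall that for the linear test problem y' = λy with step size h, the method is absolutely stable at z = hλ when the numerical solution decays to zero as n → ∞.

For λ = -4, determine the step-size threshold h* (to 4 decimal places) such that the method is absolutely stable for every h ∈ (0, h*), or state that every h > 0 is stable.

Test eqn y'=λy, z=hλ:
  k1=λy_n ⇒ h·k1=z·y_n;  k2=λ(1+9/11z)y_n ⇒ h·k2=z(1+9/11z)y_n
  y_{n+1}/y_n = 1 + 8/15z + 7/15z(1+9/11z) = 1 + z + 21/55z²
  so R(z) = 1 + z + 21/55z².

Solve |R(x)|<1 on ℝ⁻.
x=-1.51: |R|=0.3606
R=1: x+21/55x²=0 ⇒ x=−55/21=-2.6190; min R=1−1/(4·21/55)=0.3452>−1
Confirm numerically:
  x=-2.550: |R|=0.93277 <1
  x=-2.356: |R|=0.76337 <1
  x=-2.189: |R|=0.64057 <1
  x=-3.075: |R|=1.53533 >1
  x=-2.803: |R|=1.19687 >1
Interval (-2.6190, 0).

(-2.6190,0); λ=-4 ⇒ h* = (55/21)/4 = 0.6548.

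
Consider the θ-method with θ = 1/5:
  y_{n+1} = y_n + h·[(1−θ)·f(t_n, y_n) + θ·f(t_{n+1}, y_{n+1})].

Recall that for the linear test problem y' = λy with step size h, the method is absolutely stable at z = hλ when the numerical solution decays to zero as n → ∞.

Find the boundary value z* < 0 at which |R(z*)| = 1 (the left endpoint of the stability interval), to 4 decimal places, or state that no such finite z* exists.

left endpoint -3.3333.

On y'=λy, z=hλ:
  y_{n+1} = y_n + z·[4/5·y_n + 1/5·y_{n+1}] ⇒ (1 − 1/5z)y_{n+1} = (1 + 4/5z)y_n
  ⇒ R(z) = (1 + 4/5z)/(1 − 1/5z).

Find x<0 with |R(x)|<1.
x=-0.45: |R|=0.5872
R=−1: 1+4/5x = −1+1/5x ⇒ -3/5x=2 ⇒ x=2/(-3/5)=-3.3333
Confirm numerically:
  x=-2.902: |R|=0.83624 <1
  x=-2.537: |R|=0.68303 <1
  x=-1.949: |R|=0.40236 <1
  x=-1.501: |R|=0.15444 <1
  x=-3.930: |R|=1.20045 >1
  x=-3.561: |R|=1.07978 >1
  x=-3.413: |R|=1.02841 >1
Interval (-3.3333, 0).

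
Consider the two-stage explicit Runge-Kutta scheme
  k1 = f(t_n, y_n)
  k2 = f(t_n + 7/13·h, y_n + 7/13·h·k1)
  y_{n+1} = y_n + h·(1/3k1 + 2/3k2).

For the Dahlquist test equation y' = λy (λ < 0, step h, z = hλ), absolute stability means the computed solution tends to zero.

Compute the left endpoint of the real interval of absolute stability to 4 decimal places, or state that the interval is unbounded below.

z* = -2.7857.

On y'=λy, z=hλ:
  k1=λy_n ⇒ h·k1=z·y_n;  k2=λ(1+7/13z)y_n ⇒ h·k2=z(1+7/13z)y_n
  y_{n+1}/y_n = 1 + 1/3z + 2/3z(1+7/13z) = 1 + z + 14/39z²
  ⇒ R(z) = 1 + z + 14/39z².

Find x<0 with |R(x)|<1.
x=-1.56: |R|=0.3136
R=1: x+14/39x²=0 ⇒ x=−39/14=-2.7857; min R=1−1/(4·14/39)=0.3036>−1
Confirm numerically:
  x=-1.682: |R|=0.33358 <1
  x=-1.532: |R|=0.31052 <1
  x=-1.393: |R|=0.30357 <1
  x=-1.276: |R|=0.30847 <1
  x=-3.378: |R|=1.71821 >1
  x=-3.254: |R|=1.54701 >1
  x=-3.101: |R|=1.35097 >1
Interval (-2.7857, 0).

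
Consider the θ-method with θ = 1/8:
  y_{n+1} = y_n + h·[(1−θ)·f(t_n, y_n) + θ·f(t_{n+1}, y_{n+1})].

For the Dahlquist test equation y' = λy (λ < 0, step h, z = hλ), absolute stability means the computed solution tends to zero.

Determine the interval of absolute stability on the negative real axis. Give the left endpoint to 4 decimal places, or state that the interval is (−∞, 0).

Set f=λy, z=hλ:
  y_{n+1} = y_n + z·[7/8·y_n + 1/8·y_{n+1}] ⇒ (1 − 1/8z)y_{n+1} = (1 + 7/8z)y_n
  ⇒ R(z) = (1 + 7/8z)/(1 − 1/8z).

Need |R(x)|<1, x<0.
x=-0.87: |R|=0.2153
R=−1: 1+7/8x = −1+1/8x ⇒ -3/4x=2 ⇒ x=2/(-3/4)=-2.6667
Confirm numerically:
  x=-2.515: |R|=0.91346 <1
  x=-2.508: |R|=0.90940 <1
  x=-1.938: |R|=0.56007 <1
  x=-1.863: |R|=0.51110 <1
  x=-2.794: |R|=1.07078 >1
  x=-2.711: |R|=1.02483 >1
So |R|<1 on (-2.6667, 0).

(-2.6667, 0).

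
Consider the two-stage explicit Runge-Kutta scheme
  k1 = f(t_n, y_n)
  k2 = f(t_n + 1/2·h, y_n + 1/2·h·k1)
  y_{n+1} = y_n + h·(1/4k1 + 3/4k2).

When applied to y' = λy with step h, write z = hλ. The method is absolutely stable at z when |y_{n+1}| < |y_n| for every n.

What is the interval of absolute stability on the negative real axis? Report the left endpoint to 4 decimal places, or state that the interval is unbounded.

z∈(-2.6667,0).

Test eqn y'=λy, z=hλ:
  k1=λy_n ⇒ h·k1=z·y_n;  k2=λ(1+1/2z)y_n ⇒ h·k2=z(1+1/2z)y_n
  y_{n+1}/y_n = 1 + 1/4z + 3/4z(1+1/2z) = 1 + z + 3/8z²
  R(z) = 1 + z + 3/8z².

Need |R(x)|<1, x<0.
x=-1.13: |R|=0.3488
R=1: x+3/8x²=0 ⇒ x=−8/3=-2.6667; min R=1−1/(4·3/8)=0.3333>−1
Confirm numerically:
  x=-2.551: |R|=0.88935 <1
  x=-2.045: |R|=0.52326 <1
  x=-1.105: |R|=0.35288 <1
  x=-3.225: |R|=1.67523 >1
  x=-3.223: |R|=1.67240 >1
Interval (-2.6667, 0).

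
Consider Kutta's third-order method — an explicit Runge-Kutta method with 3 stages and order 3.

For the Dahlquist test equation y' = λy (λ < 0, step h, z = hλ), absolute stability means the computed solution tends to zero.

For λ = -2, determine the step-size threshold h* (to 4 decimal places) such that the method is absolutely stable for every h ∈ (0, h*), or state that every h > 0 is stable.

Set f=λy, z=hλ:
  order 3, 3-stage ⇒ R(z)=1+z+z^2/2+z^3/6
  (e.g. R(-0.9)=0.38350, |R|=0.38350)

Boundary: |R(x)|=1, x<0.
x=-0.9: |R|=0.3835
|R(-2.81)|=1.5600 |R(-2.21)|=0.5669 |R(-0.82)|=0.4243
Bisect:
  x_lo=-2.8446 |R|=1.6351  x_hi=-0.0971 |R|=0.9075
  mid=-1.47086 |R|=0.08050 →hi
  mid=-2.15774 |R|=0.50417 →hi
  mid=-2.50119 |R|=0.98110 →hi
  mid=-2.67291 |R|=1.28343 →lo
  mid=-2.58705 |R|=1.12641 →lo
  mid=-2.54412 |R|=1.05233 →lo
  mid=-2.52265 |R|=1.01636 →lo
  mid=-2.51192 |R|=0.99864 →hi
  ...
  [-2.51276,-2.51259] ⇒ x*=-2.5127
Interval (-2.5127, 0).

(-2.5127,0); λ=-2 ⇒ h* = 1.2564.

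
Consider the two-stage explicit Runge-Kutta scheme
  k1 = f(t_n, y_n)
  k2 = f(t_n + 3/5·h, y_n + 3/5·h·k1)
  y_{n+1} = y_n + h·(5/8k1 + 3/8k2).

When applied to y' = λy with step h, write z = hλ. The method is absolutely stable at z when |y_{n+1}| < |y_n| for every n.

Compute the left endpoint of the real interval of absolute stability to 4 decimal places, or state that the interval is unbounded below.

Test eqn y'=λy, z=hλ:
  k1=λy_n ⇒ h·k1=z·y_n;  k2=λ(1+3/5z)y_n ⇒ h·k2=z(1+3/5z)y_n
  y_{n+1}/y_n = 1 + 5/8z + 3/8z(1+3/5z) = 1 + z + 9/40z²
  so R(z) = 1 + z + 9/40z².

Need |R(x)|<1, x<0.
x=-1.76: |R|=0.0630
R=1: x+9/40x²=0 ⇒ x=−40/9=-4.4444; min R=1−1/(4·9/40)=-0.1111>−1
Confirm numerically:
  x=-3.818: |R|=0.46185 <1
  x=-3.399: |R|=0.20047 <1
  x=-1.821: |R|=0.07489 <1
  x=-4.962: |R|=1.57782 >1
  x=-4.512: |R|=1.06858 >1
Interval (-4.4444, 0).

left endpoint -4.4444.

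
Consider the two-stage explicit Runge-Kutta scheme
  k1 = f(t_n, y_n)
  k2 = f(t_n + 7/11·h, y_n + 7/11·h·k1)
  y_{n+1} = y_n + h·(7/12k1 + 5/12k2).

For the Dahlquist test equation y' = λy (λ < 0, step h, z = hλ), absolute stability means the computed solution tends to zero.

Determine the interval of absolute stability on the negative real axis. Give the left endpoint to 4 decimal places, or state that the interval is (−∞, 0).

On y'=λy, z=hλ:
  k1=λy_n ⇒ h·k1=z·y_n;  k2=λ(1+7/11z)y_n ⇒ h·k2=z(1+7/11z)y_n
  y_{n+1}/y_n = 1 + 7/12z + 5/12z(1+7/11z) = 1 + z + 35/132z²
  so R(z) = 1 + z + 35/132z².

Solve |R(x)|<1 on ℝ⁻.
x=-0.59: |R|=0.5023
R=1: x+35/132x²=0 ⇒ x=−132/35=-3.7714; min R=1−1/(4·35/132)=0.0571>−1
Confirm numerically:
  x=-3.274: |R|=0.56818 <1
  x=-2.723: |R|=0.24303 <1
  x=-2.412: |R|=0.13058 <1
  x=-1.743: |R|=0.06254 <1
  x=-4.283: |R|=1.58096 >1
  x=-4.130: |R|=1.39266 >1
Stable set (-3.7714, 0).

z∈(-3.7714,0).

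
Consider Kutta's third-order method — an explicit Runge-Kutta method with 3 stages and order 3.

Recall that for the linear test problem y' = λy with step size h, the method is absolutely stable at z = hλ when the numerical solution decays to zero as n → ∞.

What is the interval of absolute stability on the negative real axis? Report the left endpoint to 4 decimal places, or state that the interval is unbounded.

On y'=λy, z=hλ:
  order 3, 3-stage ⇒ R(z)=1+z+z^2/2+z^3/6
  (e.g. R(-0.76)=0.45564, |R|=0.45564)

Need |R(x)|<1, x<0.
x=-0.76: |R|=0.4556
|R(-2.41)|=0.8389 |R(-1.21)|=0.2268 |R(-0.53)|=0.5856
Bisect:
  x_lo=-3.3494 |R|=3.0026  x_hi=-0.3190 |R|=0.7264
  mid=-1.83421 |R|=0.18052 →hi
  mid=-2.59179 |R|=1.13476 →lo
  mid=-2.21300 |R|=0.57062 →hi
  mid=-2.40239 |R|=0.82754 →hi
  mid=-2.49709 |R|=0.97444 →hi
  mid=-2.54444 |R|=1.05287 →lo
  mid=-2.52076 |R|=1.01323 →lo
  mid=-2.50892 |R|=0.99373 →hi
  ...
  [-2.51281,-2.51262] ⇒ x*=-2.5127
Interval (-2.5127, 0).

z∈(-2.5127,0).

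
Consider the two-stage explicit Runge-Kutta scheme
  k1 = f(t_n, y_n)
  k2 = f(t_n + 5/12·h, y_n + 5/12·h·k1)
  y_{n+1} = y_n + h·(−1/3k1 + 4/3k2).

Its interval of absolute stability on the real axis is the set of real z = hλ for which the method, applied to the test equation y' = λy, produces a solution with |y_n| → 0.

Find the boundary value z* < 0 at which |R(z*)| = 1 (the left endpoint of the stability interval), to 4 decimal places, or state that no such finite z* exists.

left endpoint -1.8000.

Set f=λy, z=hλ:
  k1=λy_n ⇒ h·k1=z·y_n;  k2=λ(1+5/12z)y_n ⇒ h·k2=z(1+5/12z)y_n
  y_{n+1}/y_n = 1 − 1/3z + 4/3z(1+5/12z) = 1 + z + 5/9z²
  Hence R(z) = 1 + z + 5/9z².

Need |R(x)|<1, x<0.
x=-1.58: |R|=0.8069
R=1: x+5/9x²=0 ⇒ x=−9/5=-1.8000; min R=1−1/(4·5/9)=0.5500>−1
Confirm numerically:
  x=-1.607: |R|=0.82769 <1
  x=-1.235: |R|=0.61235 <1
  x=-1.051: |R|=0.56267 <1
  x=-0.834: |R|=0.55242 <1
  x=-2.151: |R|=1.41944 >1
  x=-1.928: |R|=1.13710 >1
So |R|<1 on (-1.8000, 0).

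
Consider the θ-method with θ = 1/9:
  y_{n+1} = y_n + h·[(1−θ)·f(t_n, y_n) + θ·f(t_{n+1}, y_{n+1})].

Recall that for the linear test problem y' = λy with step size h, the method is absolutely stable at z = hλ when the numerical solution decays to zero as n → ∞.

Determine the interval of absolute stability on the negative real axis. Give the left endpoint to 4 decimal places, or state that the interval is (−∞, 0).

(-2.5714, 0).

Test eqn y'=λy, z=hλ:
  y_{n+1} = y_n + z·[8/9·y_n + 1/9·y_{n+1}] ⇒ (1 − 1/9z)y_{n+1} = (1 + 8/9z)y_n
  Hence R(z) = (1 + 8/9z)/(1 − 1/9z).

Solve |R(x)|<1 on ℝ⁻.
x=-1.76: |R|=0.4721
R=−1: 1+8/9x = −1+1/9x ⇒ -7/9x=2 ⇒ x=2/(-7/9)=-2.5714
Confirm numerically:
  x=-2.092: |R|=0.69744 <1
  x=-1.513: |R|=0.29525 <1
  x=-1.378: |R|=0.19503 <1
  x=-3.003: |R|=1.25169 >1
  x=-2.910: |R|=1.19899 >1
Stable set (-2.5714, 0).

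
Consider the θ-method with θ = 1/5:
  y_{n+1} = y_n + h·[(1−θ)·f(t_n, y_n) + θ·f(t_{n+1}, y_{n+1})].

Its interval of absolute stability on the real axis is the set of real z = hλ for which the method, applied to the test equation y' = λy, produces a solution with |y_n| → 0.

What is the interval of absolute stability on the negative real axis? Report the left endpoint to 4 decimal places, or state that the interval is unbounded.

Set f=λy, z=hλ:
  y_{n+1} = y_n + z·[4/5·y_n + 1/5·y_{n+1}] ⇒ (1 − 1/5z)y_{n+1} = (1 + 4/5z)y_n
  so R(z) = (1 + 4/5z)/(1 − 1/5z).

Find x<0 with |R(x)|<1.
x=-1.37: |R|=0.0754
R=−1: 1+4/5x = −1+1/5x ⇒ -3/5x=2 ⇒ x=2/(-3/5)=-3.3333
Confirm numerically:
  x=-2.920: |R|=0.84343 <1
  x=-2.703: |R|=0.75451 <1
  x=-2.251: |R|=0.55220 <1
  x=-1.836: |R|=0.34289 <1
  x=-3.893: |R|=1.18880 >1
  x=-3.866: |R|=1.18024 >1
  x=-3.465: |R|=1.04666 >1
So |R|<1 on (-3.3333, 0).

z∈(-3.3333,0).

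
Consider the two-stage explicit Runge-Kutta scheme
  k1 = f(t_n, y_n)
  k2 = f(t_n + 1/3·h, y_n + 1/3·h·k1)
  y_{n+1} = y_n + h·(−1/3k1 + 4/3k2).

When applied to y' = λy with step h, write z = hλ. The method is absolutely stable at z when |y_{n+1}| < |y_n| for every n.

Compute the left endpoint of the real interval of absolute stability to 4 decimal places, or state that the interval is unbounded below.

left endpoint -2.2500.

With y'=λy (z=hλ):
  k1=λy_n ⇒ h·k1=z·y_n;  k2=λ(1+1/3z)y_n ⇒ h·k2=z(1+1/3z)y_n
  y_{n+1}/y_n = 1 − 1/3z + 4/3z(1+1/3z) = 1 + z + 4/9z²
  so R(z) = 1 + z + 4/9z².

Need |R(x)|<1, x<0.
x=-1.04: |R|=0.4407
R=1: x+4/9x²=0 ⇒ x=−9/4=-2.2500; min R=1−1/(4·4/9)=0.4375>−1
Confirm numerically:
  x=-2.073: |R|=0.83692 <1
  x=-1.747: |R|=0.60945 <1
  x=-1.617: |R|=0.54508 <1
  x=-1.141: |R|=0.43761 <1
  x=-2.745: |R|=1.60390 >1
  x=-2.468: |R|=1.23912 >1
Stable set (-2.2500, 0).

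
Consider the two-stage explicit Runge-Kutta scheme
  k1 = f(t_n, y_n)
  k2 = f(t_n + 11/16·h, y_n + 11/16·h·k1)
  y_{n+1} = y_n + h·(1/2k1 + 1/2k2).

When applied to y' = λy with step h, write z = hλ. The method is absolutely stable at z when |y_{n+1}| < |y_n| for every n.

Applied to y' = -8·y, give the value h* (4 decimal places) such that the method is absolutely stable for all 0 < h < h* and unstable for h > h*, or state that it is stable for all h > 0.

Set f=λy, z=hλ:
  k1=λy_n ⇒ h·k1=z·y_n;  k2=λ(1+11/16z)y_n ⇒ h·k2=z(1+11/16z)y_n
  y_{n+1}/y_n = 1 + 1/2z + 1/2z(1+11/16z) = 1 + z + 11/32z²
  R(z) = 1 + z + 11/32z².

Boundary: |R(x)|=1, x<0.
x=-0.9: |R|=0.3784
R=1: x+11/32x²=0 ⇒ x=−32/11=-2.9091; min R=1−1/(4·11/32)=0.2727>−1
Confirm numerically:
  x=-2.305: |R|=0.52135 <1
  x=-1.830: |R|=0.32118 <1
  x=-1.665: |R|=0.28795 <1
  x=-1.197: |R|=0.29553 <1
  x=-3.155: |R|=1.26670 >1
  x=-3.085: |R|=1.18655 >1
  x=-2.975: |R|=1.06740 >1
Interval (-2.9091, 0).

(-2.9091,0); λ=-8 ⇒ h* = (32/11)/8 = 0.3636.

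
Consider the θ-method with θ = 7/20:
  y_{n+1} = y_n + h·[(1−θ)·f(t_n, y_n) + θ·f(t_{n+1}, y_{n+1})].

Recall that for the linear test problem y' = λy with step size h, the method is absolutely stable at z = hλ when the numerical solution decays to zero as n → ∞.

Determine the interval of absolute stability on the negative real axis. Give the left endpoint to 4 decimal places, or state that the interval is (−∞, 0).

Test eqn y'=λy, z=hλ:
  y_{n+1} = y_n + z·[13/20·y_n + 7/20·y_{n+1}] ⇒ (1 − 7/20z)y_{n+1} = (1 + 13/20z)y_n
  Hence R(z) = (1 + 13/20z)/(1 − 7/20z).

Boundary: |R(x)|=1, x<0.
x=-0.46: |R|=0.6038
R=−1: 1+13/20x = −1+7/20x ⇒ -3/10x=2 ⇒ x=2/(-3/10)=-6.6667
Confirm numerically:
  x=-6.281: |R|=0.96383 <1
  x=-5.494: |R|=0.87964 <1
  x=-4.110: |R|=0.68546 <1
  x=-7.238: |R|=1.04851 >1
  x=-6.871: |R|=1.01800 >1
So |R|<1 on (-6.6667, 0).

z∈(-6.6667,0).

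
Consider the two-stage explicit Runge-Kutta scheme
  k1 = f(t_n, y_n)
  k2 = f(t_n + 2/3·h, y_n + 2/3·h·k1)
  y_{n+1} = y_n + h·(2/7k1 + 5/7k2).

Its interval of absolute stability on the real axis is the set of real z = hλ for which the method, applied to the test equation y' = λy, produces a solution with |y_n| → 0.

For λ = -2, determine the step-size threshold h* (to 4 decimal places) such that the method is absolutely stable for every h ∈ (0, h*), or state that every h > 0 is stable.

Test eqn y'=λy, z=hλ:
  k1=λy_n ⇒ h·k1=z·y_n;  k2=λ(1+2/3z)y_n ⇒ h·k2=z(1+2/3z)y_n
  y_{n+1}/y_n = 1 + 2/7z + 5/7z(1+2/3z) = 1 + z + 10/21z²
  Hence R(z) = 1 + z + 10/21z².

Solve |R(x)|<1 on ℝ⁻.
x=-1.18: |R|=0.4830
R=1: x+10/21x²=0 ⇒ x=−21/10=-2.1000; min R=1−1/(4·10/21)=0.4750>−1
Confirm numerically:
  x=-1.975: |R|=0.88244 <1
  x=-1.366: |R|=0.52255 <1
  x=-1.300: |R|=0.50476 <1
  x=-0.849: |R|=0.49424 <1
  x=-2.636: |R|=1.67281 >1
  x=-2.550: |R|=1.54643 >1
  x=-2.464: |R|=1.42709 >1
Interval (-2.1000, 0).

(-2.1000,0); λ=-2 ⇒ h* = (21/10)/2 = 1.0500.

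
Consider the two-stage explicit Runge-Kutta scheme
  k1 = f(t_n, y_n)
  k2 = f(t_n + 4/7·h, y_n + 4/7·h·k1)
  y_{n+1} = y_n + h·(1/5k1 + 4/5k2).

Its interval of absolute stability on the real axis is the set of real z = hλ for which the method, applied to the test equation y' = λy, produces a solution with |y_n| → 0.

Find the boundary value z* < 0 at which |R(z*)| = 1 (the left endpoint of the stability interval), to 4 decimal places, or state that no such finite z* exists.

left endpoint -2.1875.

Test eqn y'=λy, z=hλ:
  k1=λy_n ⇒ h·k1=z·y_n;  k2=λ(1+4/7z)y_n ⇒ h·k2=z(1+4/7z)y_n
  y_{n+1}/y_n = 1 + 1/5z + 4/5z(1+4/7z) = 1 + z + 16/35z²
  Hence R(z) = 1 + z + 16/35z².

Find x<0 with |R(x)|<1.
x=-0.7: |R|=0.5240
R=1: x+16/35x²=0 ⇒ x=−35/16=-2.1875; min R=1−1/(4·16/35)=0.4531>−1
Confirm numerically:
  x=-1.730: |R|=0.63818 <1
  x=-1.679: |R|=0.60970 <1
  x=-1.508: |R|=0.53157 <1
  x=-2.510: |R|=1.37005 >1
  x=-2.500: |R|=1.35714 >1
Stable set (-2.1875, 0).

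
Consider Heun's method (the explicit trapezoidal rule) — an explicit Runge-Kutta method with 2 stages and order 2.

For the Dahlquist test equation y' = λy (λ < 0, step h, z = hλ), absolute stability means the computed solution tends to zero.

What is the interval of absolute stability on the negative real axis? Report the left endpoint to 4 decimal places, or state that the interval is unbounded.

z∈(-2.0000,0).

With y'=λy (z=hλ):
  order 2, 2-stage ⇒ R(z)=1+z+z^2/2
  (e.g. R(-0.62)=0.57220, |R|=0.57220)

Need |R(x)|<1, x<0.
x=-0.62: |R|=0.5722
|R(-2.3)|=1.3450 |R(-1.78)|=0.8042
Bisect:
  x_lo=-2.6331 |R|=1.8335  x_hi=-0.1493 |R|=0.8619
  mid=-1.39119 |R|=0.57651 →hi
  mid=-2.01214 |R|=1.01221 →lo
  mid=-1.70166 |R|=0.74616 →hi
  mid=-1.85690 |R|=0.86714 →hi
  mid=-1.93452 |R|=0.93666 →hi
  mid=-1.97333 |R|=0.97368 →hi
  mid=-1.99273 |R|=0.99276 →hi
  ...
  [-2.00001,-1.99986] ⇒ x*=-2.0000
Stable set (-2.0000, 0).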